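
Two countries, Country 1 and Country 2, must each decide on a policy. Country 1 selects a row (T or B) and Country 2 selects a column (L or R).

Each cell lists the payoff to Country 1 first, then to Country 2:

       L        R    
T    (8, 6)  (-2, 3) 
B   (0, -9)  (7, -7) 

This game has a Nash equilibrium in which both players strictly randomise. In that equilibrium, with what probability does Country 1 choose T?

2/5

Let x be the probability that Country 1 plays T. In a completely mixed equilibrium, Country 2 must be indifferent between L and R.
Country 2's expected payoff from L is 6x − 9(1−x); from R it is 3x − 7(1−x).
Setting these equal: 15x − 9 = 10x − 7, so x = 2/5.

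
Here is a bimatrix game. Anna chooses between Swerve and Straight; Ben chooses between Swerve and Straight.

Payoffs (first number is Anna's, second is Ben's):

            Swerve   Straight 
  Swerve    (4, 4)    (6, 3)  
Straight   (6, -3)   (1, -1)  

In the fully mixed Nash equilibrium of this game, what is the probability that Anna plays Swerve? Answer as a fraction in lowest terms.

Let x be the probability that Anna plays Swerve. In a completely mixed equilibrium, Ben must be indifferent between Swerve and Straight.
Ben's expected payoff from Swerve is 4x − 3(1−x); from Straight it is 3x − (1−x).
Setting these equal: 7x − 3 = 4x − 1, so x = 2/3.

2/3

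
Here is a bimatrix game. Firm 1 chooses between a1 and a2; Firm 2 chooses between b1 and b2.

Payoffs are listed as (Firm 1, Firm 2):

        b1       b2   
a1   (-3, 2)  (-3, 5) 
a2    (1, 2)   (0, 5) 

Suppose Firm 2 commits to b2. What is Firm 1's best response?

Against b2, Firm 1 earns -3 from a1 and 0 from a2.
So a2 is the best response.

a2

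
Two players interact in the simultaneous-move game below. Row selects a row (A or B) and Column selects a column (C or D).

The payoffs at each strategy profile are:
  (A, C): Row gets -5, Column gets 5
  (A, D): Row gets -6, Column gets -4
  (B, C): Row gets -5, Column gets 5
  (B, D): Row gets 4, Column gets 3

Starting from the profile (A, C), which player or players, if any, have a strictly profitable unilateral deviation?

Neither

Row at (A, C) earns -5; deviating to B yields -5 — not better.
Column earns 5; deviating to D yields -4 — not better.
Neither player can strictly improve; the profile is a Nash equilibrium.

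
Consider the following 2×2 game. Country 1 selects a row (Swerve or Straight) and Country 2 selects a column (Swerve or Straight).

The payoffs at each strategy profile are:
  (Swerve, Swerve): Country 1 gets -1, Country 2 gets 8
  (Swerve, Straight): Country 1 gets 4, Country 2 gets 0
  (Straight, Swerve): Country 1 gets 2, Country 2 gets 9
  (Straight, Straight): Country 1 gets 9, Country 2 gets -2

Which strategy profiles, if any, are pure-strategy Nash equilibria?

(Swerve, Swerve): Country 1 prefers Straight (2 > -1) — not an equilibrium.
(Swerve, Straight): Country 1 prefers Straight (9 > 4); Country 2 prefers Swerve (8 > 0) — not an equilibrium.
(Straight, Swerve): Country 1 gets 2 ≥ -1 from Swerve, and Country 2 gets 9 ≥ -2 from Straight — Nash equilibrium.
(Straight, Straight): Country 2 prefers Swerve (9 > -2) — not an equilibrium.

(Straight, Swerve)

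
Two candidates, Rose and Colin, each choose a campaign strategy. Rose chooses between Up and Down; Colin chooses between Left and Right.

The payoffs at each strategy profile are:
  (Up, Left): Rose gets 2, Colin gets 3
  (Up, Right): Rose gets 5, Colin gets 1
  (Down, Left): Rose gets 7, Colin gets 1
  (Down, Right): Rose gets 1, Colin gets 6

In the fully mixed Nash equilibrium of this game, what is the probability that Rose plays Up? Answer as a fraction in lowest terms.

Let x be the probability that Rose plays Up. In a completely mixed equilibrium, Colin must be indifferent between Left and Right.
Colin's expected payoff from Left is 3x + (1−x); from Right it is x + 6(1−x).
Setting these equal: 2x + 1 = −5x + 6, so x = 5/7.

5/7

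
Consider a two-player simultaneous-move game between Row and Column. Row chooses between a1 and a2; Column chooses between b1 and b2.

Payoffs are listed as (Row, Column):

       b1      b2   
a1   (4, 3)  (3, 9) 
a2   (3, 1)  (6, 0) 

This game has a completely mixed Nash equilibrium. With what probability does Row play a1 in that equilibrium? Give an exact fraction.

Let p be the probability that Row plays a1. In a completely mixed equilibrium, Column must be indifferent between b1 and b2.
Column's expected payoff from b1 is 3p + (1−p); from b2 it is 9p.
Setting these equal: 2p + 1 = 9p, so p = 1/7.

1/7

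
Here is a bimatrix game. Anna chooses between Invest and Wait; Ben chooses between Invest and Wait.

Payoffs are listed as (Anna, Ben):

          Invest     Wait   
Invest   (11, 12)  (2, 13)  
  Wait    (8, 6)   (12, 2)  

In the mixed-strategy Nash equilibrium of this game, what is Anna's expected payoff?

First find q, the probability Ben plays Invest, from Anna's indifference between Invest and Wait: 11q + 2(1−q) = 8q + 12(1−q), giving q = 10/13.
Since Anna is indifferent in equilibrium, Anna's expected payoff equals the payoff from either row against (10/13, 3/13). Using Invest: 11(10/13) + 2(3/13) = 116/13.

116/13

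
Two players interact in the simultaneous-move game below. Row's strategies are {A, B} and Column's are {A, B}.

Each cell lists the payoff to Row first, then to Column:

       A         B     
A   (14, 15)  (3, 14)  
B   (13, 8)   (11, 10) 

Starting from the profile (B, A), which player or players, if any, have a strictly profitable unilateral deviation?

Row at (B, A) earns 13; deviating to A yields 14 — a strict improvement.
Column earns 8; deviating to B yields 10 — a strict improvement.
Both Row and Column have strictly profitable deviations.

Both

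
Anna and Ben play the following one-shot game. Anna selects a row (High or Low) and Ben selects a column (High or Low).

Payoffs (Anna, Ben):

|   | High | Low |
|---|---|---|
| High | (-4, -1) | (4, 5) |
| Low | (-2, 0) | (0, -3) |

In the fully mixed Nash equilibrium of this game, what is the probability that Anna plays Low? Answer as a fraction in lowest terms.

2/3

Let x be the probability that Anna plays High. In a completely mixed equilibrium, Ben must be indifferent between High and Low.
Ben's expected payoff from High is −x; from Low it is 5x − 3(1−x).
Setting these equal: −x = 8x − 3, so x = 1/3.
Therefore Anna plays Low with probability 1 − 1/3 = 2/3.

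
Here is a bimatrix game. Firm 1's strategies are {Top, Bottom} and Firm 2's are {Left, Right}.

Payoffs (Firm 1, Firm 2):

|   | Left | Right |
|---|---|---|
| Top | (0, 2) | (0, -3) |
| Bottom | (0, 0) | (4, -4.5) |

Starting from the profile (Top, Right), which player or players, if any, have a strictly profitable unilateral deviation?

Firm 1 at (Top, Right) earns 0; deviating to Bottom yields 4 — a strict improvement.
Firm 2 earns -3; deviating to Left yields 2 — a strict improvement.
Both Firm 1 and Firm 2 have strictly profitable deviations.

Both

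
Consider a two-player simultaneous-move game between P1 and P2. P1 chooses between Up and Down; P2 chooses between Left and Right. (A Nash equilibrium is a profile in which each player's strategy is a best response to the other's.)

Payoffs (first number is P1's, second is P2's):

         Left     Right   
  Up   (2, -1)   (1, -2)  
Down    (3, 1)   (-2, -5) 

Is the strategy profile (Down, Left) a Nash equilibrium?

At (Down, Left), P1 earns 3; switching to Up would give 2, so P1 has no profitable deviation.
P2 earns 1; switching to Right would give -5, so P2 has no profitable deviation.
Neither player can gain by a unilateral deviation, so this profile is a Nash equilibrium.

Yes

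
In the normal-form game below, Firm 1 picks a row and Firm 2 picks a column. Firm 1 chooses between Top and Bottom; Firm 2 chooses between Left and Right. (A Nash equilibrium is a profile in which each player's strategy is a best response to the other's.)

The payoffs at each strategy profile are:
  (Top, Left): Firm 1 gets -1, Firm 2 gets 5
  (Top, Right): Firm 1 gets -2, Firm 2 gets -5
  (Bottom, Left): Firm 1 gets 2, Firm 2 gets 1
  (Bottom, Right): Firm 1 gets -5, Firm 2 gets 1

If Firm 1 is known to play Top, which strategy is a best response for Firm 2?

Against Top, Firm 2 earns 5 from Left and -5 from Right.
So Left is the best response.

Left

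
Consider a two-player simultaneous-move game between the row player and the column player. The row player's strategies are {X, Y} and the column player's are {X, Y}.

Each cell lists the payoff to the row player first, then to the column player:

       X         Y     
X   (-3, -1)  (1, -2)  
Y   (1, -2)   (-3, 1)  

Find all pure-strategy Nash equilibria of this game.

(X, X): the row player prefers Y (1 > -3) — not an equilibrium.
(X, Y): the column player prefers X (-1 > -2) — not an equilibrium.
(Y, X): the column player prefers Y (1 > -2) — not an equilibrium.
(Y, Y): the row player prefers X (1 > -3) — not an equilibrium.

none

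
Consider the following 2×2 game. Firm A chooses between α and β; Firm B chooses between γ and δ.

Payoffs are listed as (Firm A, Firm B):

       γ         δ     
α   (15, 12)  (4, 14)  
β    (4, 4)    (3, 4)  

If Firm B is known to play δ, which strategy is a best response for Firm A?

Against δ, Firm A earns 4 from α and 3 from β.
So α is the best response.

α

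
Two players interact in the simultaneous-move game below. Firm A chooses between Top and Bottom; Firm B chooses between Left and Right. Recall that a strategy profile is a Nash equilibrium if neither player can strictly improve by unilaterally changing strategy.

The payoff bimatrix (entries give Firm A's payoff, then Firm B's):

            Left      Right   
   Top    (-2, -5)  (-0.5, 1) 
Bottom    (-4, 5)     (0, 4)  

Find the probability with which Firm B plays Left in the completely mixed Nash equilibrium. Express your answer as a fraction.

Let y be the probability that Firm B plays Left. In a completely mixed equilibrium, Firm A must be indifferent between Top and Bottom.
Firm A's expected payoff from Top is −2y − 0.5(1−y); from Bottom it is −4y.
Setting these equal: −1.5y − 0.5 = −4y, so y = 1/5.

1/5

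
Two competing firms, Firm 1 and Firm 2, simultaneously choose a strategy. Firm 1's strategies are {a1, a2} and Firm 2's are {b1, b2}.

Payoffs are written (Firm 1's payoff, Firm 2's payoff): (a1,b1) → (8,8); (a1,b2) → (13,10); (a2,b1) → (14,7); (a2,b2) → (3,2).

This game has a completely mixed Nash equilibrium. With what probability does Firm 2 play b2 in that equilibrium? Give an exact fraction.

Let q be the probability that Firm 2 plays b1. In a completely mixed equilibrium, Firm 1 must be indifferent between a1 and a2.
Firm 1's expected payoff from a1 is 8q + 13(1−q); from a2 it is 14q + 3(1−q).
Setting these equal: −5q + 13 = 11q + 3, so q = 5/8.
Therefore Firm 2 plays b2 with probability 1 − 5/8 = 3/8.

3/8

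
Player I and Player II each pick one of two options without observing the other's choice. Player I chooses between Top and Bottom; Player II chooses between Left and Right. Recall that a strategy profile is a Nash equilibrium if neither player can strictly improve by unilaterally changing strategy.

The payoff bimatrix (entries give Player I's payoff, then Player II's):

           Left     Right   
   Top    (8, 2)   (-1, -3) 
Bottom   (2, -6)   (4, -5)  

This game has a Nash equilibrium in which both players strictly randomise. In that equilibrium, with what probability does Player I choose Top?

Let p be the probability that Player I plays Top. In a completely mixed equilibrium, Player II must be indifferent between Left and Right.
Player II's expected payoff from Left is 2p − 6(1−p); from Right it is −3p − 5(1−p).
Setting these equal: 8p − 6 = 2p − 5, so p = 1/6.

1/6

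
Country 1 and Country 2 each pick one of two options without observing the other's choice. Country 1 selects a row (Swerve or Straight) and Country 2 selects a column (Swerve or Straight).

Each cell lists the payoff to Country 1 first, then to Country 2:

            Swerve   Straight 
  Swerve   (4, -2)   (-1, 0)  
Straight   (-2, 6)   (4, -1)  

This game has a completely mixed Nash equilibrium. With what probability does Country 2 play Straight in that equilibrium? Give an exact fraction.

6/11

Let c be the probability that Country 2 plays Swerve. In a completely mixed equilibrium, Country 1 must be indifferent between Swerve and Straight.
Country 1's expected payoff from Swerve is 4c − (1−c); from Straight it is −2c + 4(1−c).
Setting these equal: 5c − 1 = −6c + 4, so c = 5/11.
Therefore Country 2 plays Straight with probability 1 − 5/11 = 6/11.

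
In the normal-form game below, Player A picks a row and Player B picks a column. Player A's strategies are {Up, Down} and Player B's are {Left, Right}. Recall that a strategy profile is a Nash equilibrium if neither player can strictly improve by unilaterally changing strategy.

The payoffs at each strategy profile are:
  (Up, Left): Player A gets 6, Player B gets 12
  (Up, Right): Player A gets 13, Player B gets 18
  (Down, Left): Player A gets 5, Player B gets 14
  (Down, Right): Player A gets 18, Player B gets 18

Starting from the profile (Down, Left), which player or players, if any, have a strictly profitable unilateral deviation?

Both

Player A at (Down, Left) earns 5; deviating to Up yields 6 — a strict improvement.
Player B earns 14; deviating to Right yields 18 — a strict improvement.
Both Player A and Player B have strictly profitable deviations.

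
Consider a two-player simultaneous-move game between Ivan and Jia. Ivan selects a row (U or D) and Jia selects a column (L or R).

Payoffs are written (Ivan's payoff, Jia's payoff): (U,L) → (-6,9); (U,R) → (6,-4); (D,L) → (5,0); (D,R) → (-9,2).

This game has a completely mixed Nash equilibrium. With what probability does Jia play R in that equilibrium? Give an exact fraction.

11/26

Let c be the probability that Jia plays L. In a completely mixed equilibrium, Ivan must be indifferent between U and D.
Ivan's expected payoff from U is −6c + 6(1−c); from D it is 5c − 9(1−c).
Setting these equal: −12c + 6 = 14c − 9, so c = 15/26.
Therefore Jia plays R with probability 1 − 15/26 = 11/26.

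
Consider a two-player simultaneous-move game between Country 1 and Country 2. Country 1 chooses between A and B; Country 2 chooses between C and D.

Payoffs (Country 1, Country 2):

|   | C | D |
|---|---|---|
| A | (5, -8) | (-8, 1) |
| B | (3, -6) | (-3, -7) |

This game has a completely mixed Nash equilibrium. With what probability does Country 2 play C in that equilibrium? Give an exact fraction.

Let q be the probability that Country 2 plays C. In a completely mixed equilibrium, Country 1 must be indifferent between A and B.
Country 1's expected payoff from A is 5q − 8(1−q); from B it is 3q − 3(1−q).
Setting these equal: 13q − 8 = 6q − 3, so q = 5/7.

5/7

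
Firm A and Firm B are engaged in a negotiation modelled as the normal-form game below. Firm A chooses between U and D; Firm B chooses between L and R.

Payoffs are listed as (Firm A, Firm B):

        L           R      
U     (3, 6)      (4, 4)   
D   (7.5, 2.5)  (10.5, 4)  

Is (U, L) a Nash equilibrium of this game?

At (U, L), Firm A earns 3; switching to D would give 7.5, so Firm A would deviate.
Firm B earns 6; switching to R would give 4, so Firm B has no profitable deviation.
Since at least one player can profitably deviate, this is not a Nash equilibrium.

No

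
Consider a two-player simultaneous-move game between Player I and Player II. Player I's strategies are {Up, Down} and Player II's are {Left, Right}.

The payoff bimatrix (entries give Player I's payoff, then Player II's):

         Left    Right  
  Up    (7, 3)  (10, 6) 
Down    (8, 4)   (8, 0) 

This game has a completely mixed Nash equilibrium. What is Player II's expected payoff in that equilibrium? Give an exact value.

24/7

First find x, the probability Player I plays Up, from Player II's indifference between Left and Right: 3x + 4(1−x) = 6x, giving x = 4/7.
Since Player II is indifferent in equilibrium, Player II's expected payoff equals the payoff from either column against (4/7, 3/7). Using Left: 3(4/7) + 4(3/7) = 24/7.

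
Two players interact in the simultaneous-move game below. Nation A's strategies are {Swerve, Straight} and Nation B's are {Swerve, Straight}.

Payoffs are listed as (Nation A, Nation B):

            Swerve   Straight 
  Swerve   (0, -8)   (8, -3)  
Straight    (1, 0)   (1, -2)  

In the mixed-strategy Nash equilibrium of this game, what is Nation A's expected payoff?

First find q, the probability Nation B plays Swerve, from Nation A's indifference between Swerve and Straight: 8(1−q) = q + (1−q), giving q = 7/8.
Since Nation A is indifferent in equilibrium, Nation A's expected payoff equals the payoff from either row against (7/8, 1/8). Using Swerve: 8(1/8) = 1.

1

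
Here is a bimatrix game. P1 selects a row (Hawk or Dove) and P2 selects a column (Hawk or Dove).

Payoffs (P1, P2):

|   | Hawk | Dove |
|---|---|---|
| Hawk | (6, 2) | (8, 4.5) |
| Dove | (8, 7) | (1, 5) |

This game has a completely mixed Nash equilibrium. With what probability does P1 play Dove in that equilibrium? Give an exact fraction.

Let p be the probability that P1 plays Hawk. In a completely mixed equilibrium, P2 must be indifferent between Hawk and Dove.
P2's expected payoff from Hawk is 2p + 7(1−p); from Dove it is 4.5p + 5(1−p).
Setting these equal: −5p + 7 = −0.5p + 5, so p = 4/9.
Therefore P1 plays Dove with probability 1 − 4/9 = 5/9.

5/9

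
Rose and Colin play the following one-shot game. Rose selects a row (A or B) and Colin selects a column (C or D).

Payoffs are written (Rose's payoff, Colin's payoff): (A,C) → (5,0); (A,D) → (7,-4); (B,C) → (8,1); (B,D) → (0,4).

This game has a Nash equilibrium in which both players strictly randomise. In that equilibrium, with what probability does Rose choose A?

3/7

Let p be the probability that Rose plays A. In a completely mixed equilibrium, Colin must be indifferent between C and D.
Colin's expected payoff from C is (1−p); from D it is −4p + 4(1−p).
Setting these equal: −p + 1 = −8p + 4, so p = 3/7.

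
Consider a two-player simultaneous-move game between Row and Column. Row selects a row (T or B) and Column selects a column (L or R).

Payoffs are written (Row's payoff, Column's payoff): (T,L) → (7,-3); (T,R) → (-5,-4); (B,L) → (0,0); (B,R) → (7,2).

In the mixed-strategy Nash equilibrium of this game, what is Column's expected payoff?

-2

First find x, the probability Row plays T, from Column's indifference between L and R: −3x = −4x + 2(1−x), giving x = 2/3.
Since Column is indifferent in equilibrium, Column's expected payoff equals the payoff from either column against (2/3, 1/3). Using L: −3(2/3) = -2.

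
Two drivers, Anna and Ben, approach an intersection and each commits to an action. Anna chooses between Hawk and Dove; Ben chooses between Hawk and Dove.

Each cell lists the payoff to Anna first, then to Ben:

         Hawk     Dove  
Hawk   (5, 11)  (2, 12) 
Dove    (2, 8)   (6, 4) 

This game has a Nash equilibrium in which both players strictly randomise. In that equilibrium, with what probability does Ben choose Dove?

3/7

Let q be the probability that Ben plays Hawk. In a completely mixed equilibrium, Anna must be indifferent between Hawk and Dove.
Anna's expected payoff from Hawk is 5q + 2(1−q); from Dove it is 2q + 6(1−q).
Setting these equal: 3q + 2 = −4q + 6, so q = 4/7.
Therefore Ben plays Dove with probability 1 − 4/7 = 3/7.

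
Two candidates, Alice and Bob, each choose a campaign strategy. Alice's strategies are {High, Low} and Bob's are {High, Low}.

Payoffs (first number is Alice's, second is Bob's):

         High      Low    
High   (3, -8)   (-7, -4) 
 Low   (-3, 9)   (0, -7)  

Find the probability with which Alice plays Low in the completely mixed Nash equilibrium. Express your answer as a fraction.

1/5

Let x be the probability that Alice plays High. In a completely mixed equilibrium, Bob must be indifferent between High and Low.
Bob's expected payoff from High is −8x + 9(1−x); from Low it is −4x − 7(1−x).
Setting these equal: −17x + 9 = 3x − 7, so x = 4/5.
Therefore Alice plays Low with probability 1 − 4/5 = 1/5.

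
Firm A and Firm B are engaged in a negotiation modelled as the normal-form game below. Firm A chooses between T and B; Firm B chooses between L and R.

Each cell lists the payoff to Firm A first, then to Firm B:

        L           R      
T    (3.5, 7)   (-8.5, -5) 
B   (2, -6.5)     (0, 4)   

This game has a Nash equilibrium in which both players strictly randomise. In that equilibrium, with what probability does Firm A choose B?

8/15

Let p be the probability that Firm A plays T. In a completely mixed equilibrium, Firm B must be indifferent between L and R.
Firm B's expected payoff from L is 7p − 6.5(1−p); from R it is −5p + 4(1−p).
Setting these equal: 13.5p − 6.5 = −9p + 4, so p = 7/15.
Therefore Firm A plays B with probability 1 − 7/15 = 8/15.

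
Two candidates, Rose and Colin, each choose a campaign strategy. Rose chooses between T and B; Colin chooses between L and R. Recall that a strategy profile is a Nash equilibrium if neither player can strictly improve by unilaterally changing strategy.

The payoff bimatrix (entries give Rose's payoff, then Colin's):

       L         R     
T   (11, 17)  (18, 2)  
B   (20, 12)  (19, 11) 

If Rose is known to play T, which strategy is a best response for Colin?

Against T, Colin earns 17 from L and 2 from R.
So L is the best response.

L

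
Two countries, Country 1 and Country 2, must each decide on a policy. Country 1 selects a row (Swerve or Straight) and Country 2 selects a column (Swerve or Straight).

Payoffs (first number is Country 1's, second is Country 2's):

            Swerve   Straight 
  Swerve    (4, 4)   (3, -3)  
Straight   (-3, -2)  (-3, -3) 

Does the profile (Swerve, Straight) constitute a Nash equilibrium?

No

At (Swerve, Straight), Country 1 earns 3; switching to Straight would give -3, so Country 1 has no profitable deviation.
Country 2 earns -3; switching to Swerve would give 4, so Country 2 would deviate.
Since at least one player can profitably deviate, this is not a Nash equilibrium.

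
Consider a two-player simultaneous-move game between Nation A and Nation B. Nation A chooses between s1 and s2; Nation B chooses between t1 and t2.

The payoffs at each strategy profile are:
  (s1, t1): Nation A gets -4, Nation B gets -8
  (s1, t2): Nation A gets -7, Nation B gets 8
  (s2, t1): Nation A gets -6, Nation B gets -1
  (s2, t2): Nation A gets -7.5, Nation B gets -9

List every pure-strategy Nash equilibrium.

(s1, t1): Nation B prefers t2 (8 > -8) — not an equilibrium.
(s1, t2): Nation A gets -7 ≥ -7.5 from s2, and Nation B gets 8 ≥ -8 from t1 — Nash equilibrium.
(s2, t1): Nation A prefers s1 (-4 > -6) — not an equilibrium.
(s2, t2): Nation A prefers s1 (-7 > -7.5); Nation B prefers t1 (-1 > -9) — not an equilibrium.

(s1, t2)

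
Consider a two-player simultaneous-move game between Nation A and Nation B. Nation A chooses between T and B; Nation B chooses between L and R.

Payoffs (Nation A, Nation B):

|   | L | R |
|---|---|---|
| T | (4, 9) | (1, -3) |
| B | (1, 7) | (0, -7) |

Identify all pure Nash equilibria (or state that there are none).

(T, L): Nation A gets 4 ≥ 1 from B, and Nation B gets 9 ≥ -3 from R — Nash equilibrium.
(T, R): Nation B prefers L (9 > -3) — not an equilibrium.
(B, L): Nation A prefers T (4 > 1) — not an equilibrium.
(B, R): Nation A prefers T (1 > 0); Nation B prefers L (7 > -7) — not an equilibrium.

(T, L)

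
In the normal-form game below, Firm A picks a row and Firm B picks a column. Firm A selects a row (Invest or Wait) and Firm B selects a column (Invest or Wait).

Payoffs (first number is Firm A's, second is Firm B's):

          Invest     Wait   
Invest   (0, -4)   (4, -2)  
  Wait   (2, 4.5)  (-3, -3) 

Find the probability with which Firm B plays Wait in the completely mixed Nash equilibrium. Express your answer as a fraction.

2/9

Let y be the probability that Firm B plays Invest. In a completely mixed equilibrium, Firm A must be indifferent between Invest and Wait.
Firm A's expected payoff from Invest is 4(1−y); from Wait it is 2y − 3(1−y).
Setting these equal: −4y + 4 = 5y − 3, so y = 7/9.
Therefore Firm B plays Wait with probability 1 − 7/9 = 2/9.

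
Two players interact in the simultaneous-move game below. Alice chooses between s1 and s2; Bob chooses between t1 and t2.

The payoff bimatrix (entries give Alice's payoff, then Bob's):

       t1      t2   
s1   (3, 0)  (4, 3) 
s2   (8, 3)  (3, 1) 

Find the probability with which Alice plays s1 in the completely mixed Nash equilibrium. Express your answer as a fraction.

Let x be the probability that Alice plays s1. In a completely mixed equilibrium, Bob must be indifferent between t1 and t2.
Bob's expected payoff from t1 is 3(1−x); from t2 it is 3x + (1−x).
Setting these equal: −3x + 3 = 2x + 1, so x = 2/5.

2/5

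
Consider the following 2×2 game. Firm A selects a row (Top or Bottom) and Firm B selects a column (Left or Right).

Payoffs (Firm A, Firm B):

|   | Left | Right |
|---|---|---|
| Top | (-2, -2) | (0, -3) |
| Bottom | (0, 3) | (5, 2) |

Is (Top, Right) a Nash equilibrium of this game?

At (Top, Right), Firm A earns 0; switching to Bottom would give 5, so Firm A would deviate.
Firm B earns -3; switching to Left would give -2, so Firm B would deviate.
Since at least one player can profitably deviate, this is not a Nash equilibrium.

No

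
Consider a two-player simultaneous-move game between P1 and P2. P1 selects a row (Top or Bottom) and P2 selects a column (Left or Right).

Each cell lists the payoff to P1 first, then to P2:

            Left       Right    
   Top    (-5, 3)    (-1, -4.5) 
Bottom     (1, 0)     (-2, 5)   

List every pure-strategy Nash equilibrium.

(Top, Left): P1 prefers Bottom (1 > -5) — not an equilibrium.
(Top, Right): P2 prefers Left (3 > -4.5) — not an equilibrium.
(Bottom, Left): P2 prefers Right (5 > 0) — not an equilibrium.
(Bottom, Right): P1 prefers Top (-1 > -2) — not an equilibrium.

none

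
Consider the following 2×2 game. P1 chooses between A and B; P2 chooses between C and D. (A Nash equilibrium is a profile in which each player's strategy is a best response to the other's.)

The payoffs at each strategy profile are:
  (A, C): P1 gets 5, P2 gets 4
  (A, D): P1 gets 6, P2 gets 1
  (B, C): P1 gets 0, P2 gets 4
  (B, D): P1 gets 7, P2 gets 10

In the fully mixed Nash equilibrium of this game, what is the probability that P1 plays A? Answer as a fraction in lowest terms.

2/3

Let x be the probability that P1 plays A. In a completely mixed equilibrium, P2 must be indifferent between C and D.
P2's expected payoff from C is 4x + 4(1−x); from D it is x + 10(1−x).
Setting these equal: 4 = −9x + 10, so x = 2/3.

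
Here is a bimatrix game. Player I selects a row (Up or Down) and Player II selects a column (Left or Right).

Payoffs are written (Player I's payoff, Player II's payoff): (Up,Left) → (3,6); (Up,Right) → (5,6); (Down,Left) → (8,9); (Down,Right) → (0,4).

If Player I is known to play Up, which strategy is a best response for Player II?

either — both Left and Right are best responses

Against Up, Player II earns 6 from Left and 6 from Right.
So either strategy is a best response.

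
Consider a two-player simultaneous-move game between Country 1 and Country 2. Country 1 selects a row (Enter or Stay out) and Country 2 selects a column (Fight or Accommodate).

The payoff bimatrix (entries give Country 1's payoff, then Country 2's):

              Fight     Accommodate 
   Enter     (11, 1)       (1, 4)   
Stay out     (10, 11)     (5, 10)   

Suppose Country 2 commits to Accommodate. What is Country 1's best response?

Stay out

Against Accommodate, Country 1 earns 1 from Enter and 5 from Stay out.
So Stay out is the best response.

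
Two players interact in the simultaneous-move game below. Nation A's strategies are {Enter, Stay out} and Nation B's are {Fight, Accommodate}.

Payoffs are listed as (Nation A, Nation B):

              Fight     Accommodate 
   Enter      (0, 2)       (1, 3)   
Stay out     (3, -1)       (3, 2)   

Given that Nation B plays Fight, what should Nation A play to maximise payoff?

Stay out

Against Fight, Nation A earns 0 from Enter and 3 from Stay out.
So Stay out is the best response.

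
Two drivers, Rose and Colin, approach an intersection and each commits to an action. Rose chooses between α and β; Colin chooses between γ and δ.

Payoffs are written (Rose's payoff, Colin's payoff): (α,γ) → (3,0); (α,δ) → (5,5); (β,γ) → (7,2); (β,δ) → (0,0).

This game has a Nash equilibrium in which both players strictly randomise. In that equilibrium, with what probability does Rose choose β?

Let x be the probability that Rose plays α. In a completely mixed equilibrium, Colin must be indifferent between γ and δ.
Colin's expected payoff from γ is 2(1−x); from δ it is 5x.
Setting these equal: −2x + 2 = 5x, so x = 2/7.
Therefore Rose plays β with probability 1 − 2/7 = 5/7.

5/7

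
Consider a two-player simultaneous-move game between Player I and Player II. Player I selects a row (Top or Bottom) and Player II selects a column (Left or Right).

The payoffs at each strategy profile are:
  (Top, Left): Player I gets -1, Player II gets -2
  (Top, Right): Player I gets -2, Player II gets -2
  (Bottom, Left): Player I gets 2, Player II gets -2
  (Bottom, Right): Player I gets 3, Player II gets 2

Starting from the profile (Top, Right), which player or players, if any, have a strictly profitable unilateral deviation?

Player I at (Top, Right) earns -2; deviating to Bottom yields 3 — a strict improvement.
Player II earns -2; deviating to Left yields -2 — not better.
Only Player I has a strictly profitable deviation.

Player I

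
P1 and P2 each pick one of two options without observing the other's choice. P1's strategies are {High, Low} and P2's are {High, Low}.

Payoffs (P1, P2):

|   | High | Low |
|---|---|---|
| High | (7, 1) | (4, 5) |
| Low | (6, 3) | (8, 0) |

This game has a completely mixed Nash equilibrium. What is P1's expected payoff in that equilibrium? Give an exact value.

First find y, the probability P2 plays High, from P1's indifference between High and Low: 7y + 4(1−y) = 6y + 8(1−y), giving y = 4/5.
Since P1 is indifferent in equilibrium, P1's expected payoff equals the payoff from either row against (4/5, 1/5). Using High: 7(4/5) + 4(1/5) = 32/5.

32/5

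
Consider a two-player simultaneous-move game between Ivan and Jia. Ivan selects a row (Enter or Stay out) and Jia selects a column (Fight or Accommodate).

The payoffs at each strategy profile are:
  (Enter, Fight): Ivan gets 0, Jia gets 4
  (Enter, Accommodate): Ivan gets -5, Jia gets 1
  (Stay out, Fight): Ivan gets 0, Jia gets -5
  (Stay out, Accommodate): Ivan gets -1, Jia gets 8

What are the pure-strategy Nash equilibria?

(Enter, Fight): Ivan gets 0 ≥ 0 from Stay out, and Jia gets 4 ≥ 1 from Accommodate — Nash equilibrium.
(Enter, Accommodate): Ivan prefers Stay out (-1 > -5); Jia prefers Fight (4 > 1) — not an equilibrium.
(Stay out, Fight): Jia prefers Accommodate (8 > -5) — not an equilibrium.
(Stay out, Accommodate): Ivan gets -1 ≥ -5 from Enter, and Jia gets 8 ≥ -5 from Fight — Nash equilibrium.

(Enter, Fight) and (Stay out, Accommodate)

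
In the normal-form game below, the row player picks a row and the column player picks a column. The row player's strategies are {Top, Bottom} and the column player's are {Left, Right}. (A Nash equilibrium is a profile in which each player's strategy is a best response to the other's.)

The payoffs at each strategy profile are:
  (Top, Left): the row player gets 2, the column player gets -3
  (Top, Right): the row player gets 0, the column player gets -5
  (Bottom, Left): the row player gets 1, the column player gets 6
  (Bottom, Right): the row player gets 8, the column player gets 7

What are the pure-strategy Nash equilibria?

(Top, Left) and (Bottom, Right)

(Top, Left): the row player gets 2 ≥ 1 from Bottom, and the column player gets -3 ≥ -5 from Right — Nash equilibrium.
(Top, Right): the row player prefers Bottom (8 > 0); the column player prefers Left (-3 > -5) — not an equilibrium.
(Bottom, Left): the row player prefers Top (2 > 1); the column player prefers Right (7 > 6) — not an equilibrium.
(Bottom, Right): the row player gets 8 ≥ 0 from Top, and the column player gets 7 ≥ 6 from Left — Nash equilibrium.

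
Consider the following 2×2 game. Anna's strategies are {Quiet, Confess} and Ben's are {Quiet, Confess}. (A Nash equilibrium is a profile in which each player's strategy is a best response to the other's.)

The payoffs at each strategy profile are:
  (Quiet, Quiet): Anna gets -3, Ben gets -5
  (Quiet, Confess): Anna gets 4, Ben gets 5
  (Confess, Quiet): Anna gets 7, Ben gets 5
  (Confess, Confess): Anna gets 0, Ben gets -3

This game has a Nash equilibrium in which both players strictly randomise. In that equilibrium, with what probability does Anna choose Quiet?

4/9

Let p be the probability that Anna plays Quiet. In a completely mixed equilibrium, Ben must be indifferent between Quiet and Confess.
Ben's expected payoff from Quiet is −5p + 5(1−p); from Confess it is 5p − 3(1−p).
Setting these equal: −10p + 5 = 8p − 3, so p = 4/9.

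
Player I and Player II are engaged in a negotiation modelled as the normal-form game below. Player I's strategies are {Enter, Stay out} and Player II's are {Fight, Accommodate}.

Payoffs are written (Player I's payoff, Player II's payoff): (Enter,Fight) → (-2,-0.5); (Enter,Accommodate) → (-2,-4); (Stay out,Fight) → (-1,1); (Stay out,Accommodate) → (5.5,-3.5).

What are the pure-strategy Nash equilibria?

(Enter, Fight): Player I prefers Stay out (-1 > -2) — not an equilibrium.
(Enter, Accommodate): Player I prefers Stay out (5.5 > -2); Player II prefers Fight (-0.5 > -4) — not an equilibrium.
(Stay out, Fight): Player I gets -1 ≥ -2 from Enter, and Player II gets 1 ≥ -3.5 from Accommodate — Nash equilibrium.
(Stay out, Accommodate): Player II prefers Fight (1 > -3.5) — not an equilibrium.

(Stay out, Fight)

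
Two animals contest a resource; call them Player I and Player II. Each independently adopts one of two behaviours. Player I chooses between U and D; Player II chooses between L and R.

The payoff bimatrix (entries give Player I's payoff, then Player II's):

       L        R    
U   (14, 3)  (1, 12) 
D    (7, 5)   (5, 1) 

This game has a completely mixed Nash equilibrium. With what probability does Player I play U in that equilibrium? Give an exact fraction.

Let p be the probability that Player I plays U. In a completely mixed equilibrium, Player II must be indifferent between L and R.
Player II's expected payoff from L is 3p + 5(1−p); from R it is 12p + (1−p).
Setting these equal: −2p + 5 = 11p + 1, so p = 4/13.

4/13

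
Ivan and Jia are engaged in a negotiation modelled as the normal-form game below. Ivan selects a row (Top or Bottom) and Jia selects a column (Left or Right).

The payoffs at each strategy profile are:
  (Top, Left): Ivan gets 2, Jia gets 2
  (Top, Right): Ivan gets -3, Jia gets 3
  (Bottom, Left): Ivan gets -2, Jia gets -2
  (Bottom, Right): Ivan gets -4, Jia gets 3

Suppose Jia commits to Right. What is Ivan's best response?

Against Right, Ivan earns -3 from Top and -4 from Bottom.
So Top is the best response.

Top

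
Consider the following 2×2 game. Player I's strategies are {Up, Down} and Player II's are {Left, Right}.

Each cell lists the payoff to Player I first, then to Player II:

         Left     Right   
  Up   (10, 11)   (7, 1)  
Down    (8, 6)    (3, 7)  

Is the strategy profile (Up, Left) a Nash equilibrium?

Yes

At (Up, Left), Player I earns 10; switching to Down would give 8, so Player I has no profitable deviation.
Player II earns 11; switching to Right would give 1, so Player II has no profitable deviation.
Neither player can gain by a unilateral deviation, so this profile is a Nash equilibrium.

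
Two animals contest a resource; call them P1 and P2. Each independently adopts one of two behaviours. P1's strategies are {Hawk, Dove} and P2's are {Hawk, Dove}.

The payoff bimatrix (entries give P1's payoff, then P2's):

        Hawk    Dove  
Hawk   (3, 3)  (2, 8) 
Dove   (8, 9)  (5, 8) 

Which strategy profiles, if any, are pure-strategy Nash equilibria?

(Dove, Hawk)

(Hawk, Hawk): P1 prefers Dove (8 > 3); P2 prefers Dove (8 > 3) — not an equilibrium.
(Hawk, Dove): P1 prefers Dove (5 > 2) — not an equilibrium.
(Dove, Hawk): P1 gets 8 ≥ 3 from Hawk, and P2 gets 9 ≥ 8 from Dove — Nash equilibrium.
(Dove, Dove): P2 prefers Hawk (9 > 8) — not an equilibrium.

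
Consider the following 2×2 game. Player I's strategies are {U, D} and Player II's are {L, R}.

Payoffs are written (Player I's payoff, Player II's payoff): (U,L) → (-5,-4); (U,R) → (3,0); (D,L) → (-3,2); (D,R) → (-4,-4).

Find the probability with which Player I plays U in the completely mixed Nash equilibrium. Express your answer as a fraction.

Let r be the probability that Player I plays U. In a completely mixed equilibrium, Player II must be indifferent between L and R.
Player II's expected payoff from L is −4r + 2(1−r); from R it is −4(1−r).
Setting these equal: −6r + 2 = 4r − 4, so r = 3/5.

3/5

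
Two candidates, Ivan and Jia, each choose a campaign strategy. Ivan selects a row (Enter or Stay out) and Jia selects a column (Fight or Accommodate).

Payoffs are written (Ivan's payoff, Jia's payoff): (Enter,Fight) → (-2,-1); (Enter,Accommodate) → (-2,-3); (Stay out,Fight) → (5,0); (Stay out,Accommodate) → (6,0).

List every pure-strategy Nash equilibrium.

(Stay out, Fight) and (Stay out, Accommodate)

(Enter, Fight): Ivan prefers Stay out (5 > -2) — not an equilibrium.
(Enter, Accommodate): Ivan prefers Stay out (6 > -2); Jia prefers Fight (-1 > -3) — not an equilibrium.
(Stay out, Fight): Ivan gets 5 ≥ -2 from Enter, and Jia gets 0 ≥ 0 from Accommodate — Nash equilibrium.
(Stay out, Accommodate): Ivan gets 6 ≥ -2 from Enter, and Jia gets 0 ≥ 0 from Fight — Nash equilibrium.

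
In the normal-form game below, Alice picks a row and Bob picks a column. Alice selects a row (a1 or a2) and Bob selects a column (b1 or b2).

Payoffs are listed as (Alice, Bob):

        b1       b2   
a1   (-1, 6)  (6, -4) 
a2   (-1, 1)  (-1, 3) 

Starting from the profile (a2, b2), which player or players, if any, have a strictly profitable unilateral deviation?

Alice at (a2, b2) earns -1; deviating to a1 yields 6 — a strict improvement.
Bob earns 3; deviating to b1 yields 1 — not better.
Only Alice has a strictly profitable deviation.

Alice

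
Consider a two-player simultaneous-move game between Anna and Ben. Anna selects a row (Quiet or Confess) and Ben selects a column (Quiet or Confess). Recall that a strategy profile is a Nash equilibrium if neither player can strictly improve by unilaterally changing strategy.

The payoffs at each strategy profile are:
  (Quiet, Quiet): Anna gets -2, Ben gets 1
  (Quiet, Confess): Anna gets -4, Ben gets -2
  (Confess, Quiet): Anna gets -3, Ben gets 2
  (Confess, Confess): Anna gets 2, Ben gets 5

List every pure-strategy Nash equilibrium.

(Quiet, Quiet) and (Confess, Confess)

(Quiet, Quiet): Anna gets -2 ≥ -3 from Confess, and Ben gets 1 ≥ -2 from Confess — Nash equilibrium.
(Quiet, Confess): Anna prefers Confess (2 > -4); Ben prefers Quiet (1 > -2) — not an equilibrium.
(Confess, Quiet): Anna prefers Quiet (-2 > -3); Ben prefers Confess (5 > 2) — not an equilibrium.
(Confess, Confess): Anna gets 2 ≥ -4 from Quiet, and Ben gets 5 ≥ 2 from Quiet — Nash equilibrium.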